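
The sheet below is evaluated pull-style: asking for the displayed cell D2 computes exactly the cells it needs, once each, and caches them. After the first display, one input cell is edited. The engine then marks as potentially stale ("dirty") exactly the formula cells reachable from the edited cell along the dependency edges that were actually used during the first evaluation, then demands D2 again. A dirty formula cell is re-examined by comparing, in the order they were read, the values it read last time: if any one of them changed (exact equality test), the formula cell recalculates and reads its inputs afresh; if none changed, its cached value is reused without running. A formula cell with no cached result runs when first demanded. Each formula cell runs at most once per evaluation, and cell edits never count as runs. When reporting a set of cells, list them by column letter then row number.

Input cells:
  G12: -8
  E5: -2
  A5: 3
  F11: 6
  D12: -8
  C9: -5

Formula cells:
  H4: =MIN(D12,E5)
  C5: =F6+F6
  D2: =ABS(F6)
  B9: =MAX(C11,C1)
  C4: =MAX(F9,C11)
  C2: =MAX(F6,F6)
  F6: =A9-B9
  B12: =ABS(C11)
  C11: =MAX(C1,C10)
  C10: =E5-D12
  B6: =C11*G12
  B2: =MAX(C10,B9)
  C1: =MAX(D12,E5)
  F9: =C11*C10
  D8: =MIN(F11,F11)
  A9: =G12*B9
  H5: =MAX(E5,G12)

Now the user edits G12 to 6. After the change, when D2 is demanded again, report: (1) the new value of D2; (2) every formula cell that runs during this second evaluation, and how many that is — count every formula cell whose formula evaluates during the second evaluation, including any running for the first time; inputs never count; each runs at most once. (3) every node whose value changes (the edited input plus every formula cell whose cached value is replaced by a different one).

Demanding D2 again yields 30.
3 formula cells run: A9, D2, F6.
The nodes whose values change: A9, D2, F6, G12.

First demand of the output computes:
  C1 = MAX(-8, -2) = -2
  C10 = -2 - -8 = 6
  C11 = MAX(-2, 6) = 6
  B9 = MAX(6, -2) = 6
  A9 = -8 * 6 = -48
  F6 = -48 - 6 = -54
  D2 = ABS(-54) = 54

After the edit, cleaning proceeds:
  A9: a read changed (G12 -8->6) — executes, giving 36.
  F6: a read changed (A9 -48->36) — executes, giving 30.
  D2: a read changed (F6 -54->30) — executes, giving 30.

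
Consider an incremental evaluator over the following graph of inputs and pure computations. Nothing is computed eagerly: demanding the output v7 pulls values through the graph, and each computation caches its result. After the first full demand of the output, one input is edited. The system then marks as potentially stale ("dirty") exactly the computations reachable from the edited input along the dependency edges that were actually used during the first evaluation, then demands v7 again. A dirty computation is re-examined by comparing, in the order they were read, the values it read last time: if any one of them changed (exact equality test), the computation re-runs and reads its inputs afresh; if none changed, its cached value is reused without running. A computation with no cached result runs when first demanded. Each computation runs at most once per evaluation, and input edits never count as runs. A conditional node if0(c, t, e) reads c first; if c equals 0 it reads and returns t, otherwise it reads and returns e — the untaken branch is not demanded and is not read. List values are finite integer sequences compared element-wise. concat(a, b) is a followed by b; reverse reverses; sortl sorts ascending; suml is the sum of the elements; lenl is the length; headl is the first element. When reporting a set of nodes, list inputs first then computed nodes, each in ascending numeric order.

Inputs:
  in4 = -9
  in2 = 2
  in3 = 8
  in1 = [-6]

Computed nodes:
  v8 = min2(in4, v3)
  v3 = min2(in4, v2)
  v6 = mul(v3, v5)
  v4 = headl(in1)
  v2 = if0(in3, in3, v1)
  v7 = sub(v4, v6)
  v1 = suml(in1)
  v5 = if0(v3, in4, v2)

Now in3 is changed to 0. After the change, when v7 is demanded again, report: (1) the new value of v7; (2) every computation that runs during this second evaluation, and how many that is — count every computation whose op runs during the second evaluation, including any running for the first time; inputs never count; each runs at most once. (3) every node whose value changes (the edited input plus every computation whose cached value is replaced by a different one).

v7 now evaluates to -6.
Run set: v2, v3, v5, v6, v7 (5 run).
Changed values: in3, v2, v5, v6, v7.

Initial pass — values computed on the first demand:
  v1 = suml([-6]) = -6
  v2 = if0(in3=8 -> else branch v1) = -6
  v3 = min2(-9, -6) = -9
  v4 = headl([-6]) = -6
  v5 = if0(v3=-9 -> else branch v2) = -6
  v6 = mul(-9, -6) = 54
  v7 = sub(-6, 54) = -60

Second demand — change propagation:
  v2: re-runs because in3 8->0; new result 0.
  v3: re-runs because v2 -6->0; new result -9 (unchanged).
  v5: re-runs because v2 -6->0; new result 0.
  v6: re-runs because v5 -6->0; new result 0.
  v7: re-runs because v6 54->0; new result -6.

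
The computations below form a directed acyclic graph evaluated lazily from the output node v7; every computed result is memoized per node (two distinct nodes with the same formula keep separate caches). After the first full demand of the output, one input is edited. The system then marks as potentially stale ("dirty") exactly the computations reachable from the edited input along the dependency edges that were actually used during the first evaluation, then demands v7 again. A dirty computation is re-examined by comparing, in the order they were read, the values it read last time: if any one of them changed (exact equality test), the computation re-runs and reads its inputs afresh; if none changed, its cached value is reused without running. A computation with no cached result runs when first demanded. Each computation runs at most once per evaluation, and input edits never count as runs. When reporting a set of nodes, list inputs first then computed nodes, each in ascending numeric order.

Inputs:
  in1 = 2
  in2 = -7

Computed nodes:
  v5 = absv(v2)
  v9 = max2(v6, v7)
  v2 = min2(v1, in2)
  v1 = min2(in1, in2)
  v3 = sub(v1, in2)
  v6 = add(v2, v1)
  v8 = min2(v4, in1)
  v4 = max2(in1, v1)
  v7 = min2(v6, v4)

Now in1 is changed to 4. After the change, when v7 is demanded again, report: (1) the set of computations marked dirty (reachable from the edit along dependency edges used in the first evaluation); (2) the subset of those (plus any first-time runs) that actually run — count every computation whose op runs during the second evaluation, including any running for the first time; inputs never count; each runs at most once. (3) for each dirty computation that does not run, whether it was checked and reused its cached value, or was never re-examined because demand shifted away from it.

The edit dirties: v1, v2, v4, v6, v7.
3 computations run: v1, v4, v7.
Cache hits after checking: v2, v6.
Note where the cutoff bites: v2 is checked, finds nothing changed, and keeps its cache.

First demand of the output computes:
  v1 = min2(2, -7) = -7
  v2 = min2(-7, -7) = -7
  v4 = max2(2, -7) = 2
  v6 = add(-7, -7) = -14
  v7 = min2(-14, 2) = -14

After the edit, cleaning proceeds:
  v1: a read changed (in1 2->4) — executes, giving -7 — identical to its old value.
  v2: dirty, but its reads are unchanged (v1 unchanged, in2 unchanged); cached -7 stands.
  v4: a read changed (in1 2->4) — executes, giving 4.
  v6: dirty, but its reads are unchanged (v2 unchanged, v1 unchanged); cached -14 stands.
  v7: a read changed (v4 2->4) — executes, giving -14 — identical to its old value.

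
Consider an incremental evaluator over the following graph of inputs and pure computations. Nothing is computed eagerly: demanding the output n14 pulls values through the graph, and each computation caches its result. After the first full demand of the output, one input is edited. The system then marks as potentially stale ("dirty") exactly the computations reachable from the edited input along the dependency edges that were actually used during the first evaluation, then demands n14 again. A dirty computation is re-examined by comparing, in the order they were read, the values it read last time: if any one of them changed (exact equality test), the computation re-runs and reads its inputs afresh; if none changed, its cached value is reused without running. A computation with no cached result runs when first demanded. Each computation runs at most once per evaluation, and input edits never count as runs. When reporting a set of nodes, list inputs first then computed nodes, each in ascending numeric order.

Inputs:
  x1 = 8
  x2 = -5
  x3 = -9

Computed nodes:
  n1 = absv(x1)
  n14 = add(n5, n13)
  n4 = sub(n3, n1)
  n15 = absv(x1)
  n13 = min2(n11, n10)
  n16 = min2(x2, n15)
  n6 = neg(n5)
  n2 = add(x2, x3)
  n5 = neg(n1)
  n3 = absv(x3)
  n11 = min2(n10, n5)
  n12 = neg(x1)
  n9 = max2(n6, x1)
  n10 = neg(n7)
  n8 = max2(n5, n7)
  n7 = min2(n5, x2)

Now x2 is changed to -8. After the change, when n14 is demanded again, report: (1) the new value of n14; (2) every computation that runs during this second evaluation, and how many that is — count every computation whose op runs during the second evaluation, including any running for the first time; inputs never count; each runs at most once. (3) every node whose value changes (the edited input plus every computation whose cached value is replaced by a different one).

Initial pass — values computed on the first demand:
  n1 = absv(8) = 8
  n5 = neg(8) = -8
  n7 = min2(-8, -5) = -8
  n10 = neg(-8) = 8
  n11 = min2(8, -8) = -8
  n13 = min2(-8, 8) = -8
  n14 = add(-8, -8) = -16

Second demand — change propagation:
  n7: re-runs because x2 -5->-8; new result -8 (unchanged).
  n10: re-examined; everything it read last time is the same (n7 unchanged) — cache 8 kept, no run.
  n11: re-examined; everything it read last time is the same (n10 unchanged, n5 unchanged) — cache -8 kept, no run.
  n13: re-examined; everything it read last time is the same (n11 unchanged, n10 unchanged) — cache -8 kept, no run.
  n14: re-examined; everything it read last time is the same (n5 unchanged, n13 unchanged) — cache -16 kept, no run.

The important point: n7 recomputes to an identical value, and the output ends up unchanged.

n14 now evaluates to -16.
Run set: n7 (1 run).
Changed values: x2.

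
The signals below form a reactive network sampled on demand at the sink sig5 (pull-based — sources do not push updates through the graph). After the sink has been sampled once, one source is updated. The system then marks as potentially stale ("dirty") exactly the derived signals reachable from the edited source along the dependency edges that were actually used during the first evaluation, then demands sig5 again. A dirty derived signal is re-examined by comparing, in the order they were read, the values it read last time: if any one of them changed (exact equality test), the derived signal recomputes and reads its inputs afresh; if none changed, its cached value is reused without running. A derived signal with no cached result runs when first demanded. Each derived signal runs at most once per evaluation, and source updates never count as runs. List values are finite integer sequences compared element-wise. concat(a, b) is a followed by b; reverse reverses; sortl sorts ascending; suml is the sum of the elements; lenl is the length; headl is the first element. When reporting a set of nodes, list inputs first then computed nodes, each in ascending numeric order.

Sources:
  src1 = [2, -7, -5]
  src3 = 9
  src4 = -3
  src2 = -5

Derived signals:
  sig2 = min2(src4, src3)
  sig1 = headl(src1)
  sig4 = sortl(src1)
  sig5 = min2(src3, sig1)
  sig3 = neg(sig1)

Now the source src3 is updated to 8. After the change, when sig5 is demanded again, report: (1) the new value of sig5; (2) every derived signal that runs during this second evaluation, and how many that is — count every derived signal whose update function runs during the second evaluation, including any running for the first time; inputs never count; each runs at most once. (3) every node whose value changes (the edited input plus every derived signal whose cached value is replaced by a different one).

sig5 now evaluates to 2.
Run set: sig5 (1 run).
Changed values: src3.

Initial pass — values computed on the first demand:
  sig1 = headl([2, -7, -5]) = 2
  sig5 = min2(9, 2) = 2

Second demand — change propagation:
  sig5: re-runs because src3 9->8; new result 2 (unchanged).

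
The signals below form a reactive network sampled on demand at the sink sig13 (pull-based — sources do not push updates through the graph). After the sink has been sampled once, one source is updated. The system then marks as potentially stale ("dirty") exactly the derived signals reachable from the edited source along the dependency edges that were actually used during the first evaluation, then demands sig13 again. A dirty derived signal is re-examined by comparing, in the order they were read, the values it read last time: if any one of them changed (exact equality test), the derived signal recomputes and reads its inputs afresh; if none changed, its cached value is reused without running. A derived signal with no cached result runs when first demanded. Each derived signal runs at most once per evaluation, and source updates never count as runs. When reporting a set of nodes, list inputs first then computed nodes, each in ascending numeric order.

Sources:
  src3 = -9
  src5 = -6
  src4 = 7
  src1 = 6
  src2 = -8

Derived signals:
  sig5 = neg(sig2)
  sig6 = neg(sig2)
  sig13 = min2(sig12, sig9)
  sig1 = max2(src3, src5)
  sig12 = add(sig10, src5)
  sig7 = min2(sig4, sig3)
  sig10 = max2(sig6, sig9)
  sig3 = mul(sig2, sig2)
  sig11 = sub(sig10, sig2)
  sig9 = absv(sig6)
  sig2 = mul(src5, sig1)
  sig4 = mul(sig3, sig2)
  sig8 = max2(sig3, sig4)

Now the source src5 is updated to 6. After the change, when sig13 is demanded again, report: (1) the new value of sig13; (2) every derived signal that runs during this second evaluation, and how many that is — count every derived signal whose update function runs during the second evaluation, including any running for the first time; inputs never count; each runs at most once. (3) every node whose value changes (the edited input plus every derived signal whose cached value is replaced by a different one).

Initial pass — values computed on the first demand:
  sig1 = max2(-9, -6) = -6
  sig2 = mul(-6, -6) = 36
  sig6 = neg(36) = -36
  sig9 = absv(-36) = 36
  sig10 = max2(-36, 36) = 36
  sig12 = add(36, -6) = 30
  sig13 = min2(30, 36) = 30

Second demand — change propagation:
  sig1: re-runs because src5 -6->6; new result 6.
  sig2: re-runs because src5 -6->6; sig1 -6->6; new result 36 (unchanged).
  sig6: re-examined; everything it read last time is the same (sig2 unchanged) — cache -36 kept, no run.
  sig9: re-examined; everything it read last time is the same (sig6 unchanged) — cache 36 kept, no run.
  sig10: re-examined; everything it read last time is the same (sig6 unchanged, sig9 unchanged) — cache 36 kept, no run.
  sig12: re-runs because src5 -6->6; new result 42.
  sig13: re-runs because sig12 30->42; new result 36.

The important point: at sig6 every value read last time is unchanged, so the dirty flag clears without a run.

sig13 now evaluates to 36.
Run set: sig1, sig2, sig12, sig13 (4 run).
Changed values: src5, sig1, sig12, sig13.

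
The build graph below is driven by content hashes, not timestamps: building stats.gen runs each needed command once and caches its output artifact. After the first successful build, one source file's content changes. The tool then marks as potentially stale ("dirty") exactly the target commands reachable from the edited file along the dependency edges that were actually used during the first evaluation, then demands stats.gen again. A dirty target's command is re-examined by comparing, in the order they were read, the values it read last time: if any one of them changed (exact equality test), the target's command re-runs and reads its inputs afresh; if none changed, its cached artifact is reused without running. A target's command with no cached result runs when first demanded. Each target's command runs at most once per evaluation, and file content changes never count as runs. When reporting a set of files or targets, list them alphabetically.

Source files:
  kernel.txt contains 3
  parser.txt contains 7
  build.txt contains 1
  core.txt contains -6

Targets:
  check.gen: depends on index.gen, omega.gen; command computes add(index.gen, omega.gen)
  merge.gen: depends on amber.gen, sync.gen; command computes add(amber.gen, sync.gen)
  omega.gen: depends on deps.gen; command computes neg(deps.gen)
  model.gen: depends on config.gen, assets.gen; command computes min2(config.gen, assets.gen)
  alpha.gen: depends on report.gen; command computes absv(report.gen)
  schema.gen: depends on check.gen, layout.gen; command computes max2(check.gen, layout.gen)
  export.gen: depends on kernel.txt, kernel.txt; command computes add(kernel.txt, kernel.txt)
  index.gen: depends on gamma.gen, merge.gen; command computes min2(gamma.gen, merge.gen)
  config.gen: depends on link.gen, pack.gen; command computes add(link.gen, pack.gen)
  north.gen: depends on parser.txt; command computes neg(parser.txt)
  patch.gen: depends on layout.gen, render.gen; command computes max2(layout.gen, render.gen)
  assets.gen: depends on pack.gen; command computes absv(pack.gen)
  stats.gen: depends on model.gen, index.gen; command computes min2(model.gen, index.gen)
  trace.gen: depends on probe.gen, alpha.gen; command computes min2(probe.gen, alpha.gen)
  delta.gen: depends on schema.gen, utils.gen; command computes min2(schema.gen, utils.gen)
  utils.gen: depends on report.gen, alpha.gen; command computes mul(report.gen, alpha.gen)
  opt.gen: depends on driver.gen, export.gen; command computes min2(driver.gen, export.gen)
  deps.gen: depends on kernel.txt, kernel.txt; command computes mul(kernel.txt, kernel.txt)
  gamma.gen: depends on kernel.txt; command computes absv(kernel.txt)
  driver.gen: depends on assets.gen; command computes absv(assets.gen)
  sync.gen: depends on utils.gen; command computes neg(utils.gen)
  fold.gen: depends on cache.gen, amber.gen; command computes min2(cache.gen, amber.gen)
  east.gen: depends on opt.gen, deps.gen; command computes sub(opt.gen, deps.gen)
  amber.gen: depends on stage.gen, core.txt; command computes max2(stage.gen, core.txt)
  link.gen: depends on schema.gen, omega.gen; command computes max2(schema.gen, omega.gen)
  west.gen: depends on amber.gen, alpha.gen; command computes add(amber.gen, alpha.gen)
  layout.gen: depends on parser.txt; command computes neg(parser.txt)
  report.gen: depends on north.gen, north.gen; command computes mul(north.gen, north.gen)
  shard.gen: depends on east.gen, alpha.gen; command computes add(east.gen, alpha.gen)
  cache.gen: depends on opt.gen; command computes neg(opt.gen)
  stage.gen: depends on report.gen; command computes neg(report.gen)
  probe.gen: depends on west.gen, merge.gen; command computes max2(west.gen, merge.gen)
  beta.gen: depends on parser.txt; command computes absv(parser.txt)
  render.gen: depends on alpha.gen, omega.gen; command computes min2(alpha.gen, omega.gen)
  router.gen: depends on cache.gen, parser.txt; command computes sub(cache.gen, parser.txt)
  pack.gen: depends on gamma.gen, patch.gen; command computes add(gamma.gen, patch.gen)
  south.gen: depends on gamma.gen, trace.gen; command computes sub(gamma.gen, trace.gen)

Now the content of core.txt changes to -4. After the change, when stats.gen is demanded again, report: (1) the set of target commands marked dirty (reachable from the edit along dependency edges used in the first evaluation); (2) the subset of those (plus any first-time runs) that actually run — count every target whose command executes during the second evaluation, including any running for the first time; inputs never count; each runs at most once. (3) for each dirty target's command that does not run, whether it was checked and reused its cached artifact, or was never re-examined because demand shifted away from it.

Initial pass — values computed on the first demand:
  deps.gen = mul(3, 3) = 9
  gamma.gen = absv(3) = 3
  layout.gen = neg(7) = -7
  north.gen = neg(7) = -7
  omega.gen = neg(9) = -9
  report.gen = mul(-7, -7) = 49
  alpha.gen = absv(49) = 49
  render.gen = min2(49, -9) = -9
  patch.gen = max2(-7, -9) = -7
  pack.gen = add(3, -7) = -4
  assets.gen = absv(-4) = 4
  stage.gen = neg(49) = -49
  amber.gen = max2(-49, -6) = -6
  utils.gen = mul(49, 49) = 2401
  sync.gen = neg(2401) = -2401
  merge.gen = add(-6, -2401) = -2407
  index.gen = min2(3, -2407) = -2407
  check.gen = add(-2407, -9) = -2416
  schema.gen = max2(-2416, -7) = -7
  link.gen = max2(-7, -9) = -7
  config.gen = add(-7, -4) = -11
  model.gen = min2(-11, 4) = -11
  stats.gen = min2(-11, -2407) = -2407

Second demand — change propagation:
  amber.gen: re-runs because core.txt -6->-4; new result -4.
  merge.gen: re-runs because amber.gen -6->-4; new result -2405.
  index.gen: re-runs because merge.gen -2407->-2405; new result -2405.
  check.gen: re-runs because index.gen -2407->-2405; new result -2414.
  schema.gen: re-runs because check.gen -2416->-2414; new result -7 (unchanged).
  link.gen: re-examined; everything it read last time is the same (schema.gen unchanged, omega.gen unchanged) — cache -7 kept, no run.
  config.gen: re-examined; everything it read last time is the same (link.gen unchanged, pack.gen unchanged) — cache -11 kept, no run.
  model.gen: re-examined; everything it read last time is the same (config.gen unchanged, assets.gen unchanged) — cache -11 kept, no run.
  stats.gen: re-runs because index.gen -2407->-2405; new result -2405.

The important point: at link.gen every value read last time is unchanged, so the dirty flag clears without a run.

Dirty set: amber.gen, check.gen, config.gen, index.gen, link.gen, merge.gen, model.gen, schema.gen, stats.gen.
Run set: amber.gen, check.gen, index.gen, merge.gen, schema.gen, stats.gen (6 run).
Re-examined without running (cache reused): config.gen, link.gen, model.gen.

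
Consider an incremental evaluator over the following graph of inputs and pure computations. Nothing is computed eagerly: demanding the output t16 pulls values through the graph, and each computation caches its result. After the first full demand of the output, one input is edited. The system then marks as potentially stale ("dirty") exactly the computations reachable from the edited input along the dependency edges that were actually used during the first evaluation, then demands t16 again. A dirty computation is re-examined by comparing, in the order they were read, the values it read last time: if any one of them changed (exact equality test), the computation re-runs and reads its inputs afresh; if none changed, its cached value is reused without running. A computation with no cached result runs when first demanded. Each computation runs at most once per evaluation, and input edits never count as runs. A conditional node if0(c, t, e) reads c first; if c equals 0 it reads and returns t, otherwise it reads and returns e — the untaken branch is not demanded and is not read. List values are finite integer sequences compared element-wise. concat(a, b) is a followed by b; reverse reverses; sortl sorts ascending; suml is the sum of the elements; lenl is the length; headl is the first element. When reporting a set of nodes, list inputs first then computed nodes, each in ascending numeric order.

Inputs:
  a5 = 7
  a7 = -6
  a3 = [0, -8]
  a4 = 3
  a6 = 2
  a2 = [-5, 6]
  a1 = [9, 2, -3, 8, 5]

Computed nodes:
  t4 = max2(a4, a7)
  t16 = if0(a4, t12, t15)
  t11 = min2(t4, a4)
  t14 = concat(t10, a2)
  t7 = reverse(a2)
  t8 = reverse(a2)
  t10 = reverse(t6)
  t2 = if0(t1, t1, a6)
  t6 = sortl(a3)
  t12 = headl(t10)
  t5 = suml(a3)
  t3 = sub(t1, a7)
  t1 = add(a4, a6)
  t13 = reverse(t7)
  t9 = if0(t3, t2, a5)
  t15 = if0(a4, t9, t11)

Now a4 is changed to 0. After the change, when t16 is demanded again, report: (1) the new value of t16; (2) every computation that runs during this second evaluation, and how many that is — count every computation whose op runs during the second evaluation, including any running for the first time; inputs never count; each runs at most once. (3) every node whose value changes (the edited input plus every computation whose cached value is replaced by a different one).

t16 now evaluates to 0.
Run set: t6, t10, t12, t16 (4 run).
Changed values: a4, t16.
The important point: the flipped condition redirects demand; t4, t11, t15 are left stale, never re-checked.

Initial pass — values computed on the first demand:
  t4 = max2(3, -6) = 3
  t11 = min2(3, 3) = 3
  t15 = if0(a4=3 -> else branch t11) = 3
  t16 = if0(a4=3 -> else branch t15) = 3

Second demand — change propagation:
  t4: dirty yet unreached — the second evaluation never asks for it.
  t6: newly demanded (no cache) — executes and yields [-8, 0].
  t10: newly demanded (no cache) — executes and yields [0, -8].
  t11: dirty yet unreached — the second evaluation never asks for it.
  t12: newly demanded (no cache) — executes and yields 0.
  t15: dirty yet unreached — the second evaluation never asks for it.
  t16: re-runs because a4 3->0; new result 0.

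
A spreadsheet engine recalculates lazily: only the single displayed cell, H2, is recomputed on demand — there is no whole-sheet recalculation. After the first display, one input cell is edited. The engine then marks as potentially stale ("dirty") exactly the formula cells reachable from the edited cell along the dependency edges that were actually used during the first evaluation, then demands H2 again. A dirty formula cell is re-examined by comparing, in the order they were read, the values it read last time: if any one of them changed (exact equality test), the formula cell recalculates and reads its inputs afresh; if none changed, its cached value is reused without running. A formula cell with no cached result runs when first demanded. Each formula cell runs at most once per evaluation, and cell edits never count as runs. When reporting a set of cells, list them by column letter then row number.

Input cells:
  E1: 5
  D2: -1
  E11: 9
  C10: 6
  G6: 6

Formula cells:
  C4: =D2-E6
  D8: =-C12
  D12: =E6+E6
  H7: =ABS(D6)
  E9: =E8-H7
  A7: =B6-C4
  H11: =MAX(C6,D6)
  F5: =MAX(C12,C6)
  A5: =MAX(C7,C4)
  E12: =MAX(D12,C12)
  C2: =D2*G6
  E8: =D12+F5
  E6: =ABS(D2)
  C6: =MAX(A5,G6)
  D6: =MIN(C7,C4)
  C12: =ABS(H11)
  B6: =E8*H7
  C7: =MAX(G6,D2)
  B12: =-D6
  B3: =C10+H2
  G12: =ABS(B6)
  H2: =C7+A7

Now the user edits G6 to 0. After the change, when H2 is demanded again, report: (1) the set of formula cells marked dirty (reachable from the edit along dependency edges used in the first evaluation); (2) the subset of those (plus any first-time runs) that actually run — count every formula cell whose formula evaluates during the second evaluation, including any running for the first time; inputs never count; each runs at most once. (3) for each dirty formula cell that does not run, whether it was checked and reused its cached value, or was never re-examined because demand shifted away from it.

Marked dirty: A5, A7, B6, C6, C7, C12, D6, E8, F5, H2, H7, H11.
Formula cells that run: A5, A7, B6, C6, C7, C12, D6, E8, F5, H2, H11 — 11 in total.
Checked but reused from cache: H7.
Key observation: the cutoff stops propagation at H7 — its inputs' values are unchanged, so it reuses its cache.

First evaluation (everything demanded from the output):
  C7 = MAX(6, -1) = 6
  E6 = ABS(-1) = 1
  C4 = -1 - 1 = -2
  A5 = MAX(6, -2) = 6
  C6 = MAX(6, 6) = 6
  D6 = MIN(6, -2) = -2
  D12 = 1 + 1 = 2
  H7 = ABS(-2) = 2
  H11 = MAX(6, -2) = 6
  C12 = ABS(6) = 6
  F5 = MAX(6, 6) = 6
  E8 = 2 + 6 = 8
  B6 = 8 * 2 = 16
  A7 = 16 - -2 = 18
  H2 = 6 + 18 = 24

Propagation after the edit:
  C7: runs — G6 6->0; result 0.
  A5: runs — C7 6->0; result 0.
  C6: runs — A5 6->0; G6 6->0; result 0.
  D6: runs — C7 6->0; result -2 (same value as before).
  H7: checked — values it read are unchanged (D6 unchanged); reused cached 2 without running.
  H11: runs — C6 6->0; result 0.
  C12: runs — H11 6->0; result 0.
  F5: runs — C12 6->0; C6 6->0; result 0.
  E8: runs — F5 6->0; result 2.
  B6: runs — E8 8->2; result 4.
  A7: runs — B6 16->4; result 6.
  H2: runs — C7 6->0; A7 18->6; result 6.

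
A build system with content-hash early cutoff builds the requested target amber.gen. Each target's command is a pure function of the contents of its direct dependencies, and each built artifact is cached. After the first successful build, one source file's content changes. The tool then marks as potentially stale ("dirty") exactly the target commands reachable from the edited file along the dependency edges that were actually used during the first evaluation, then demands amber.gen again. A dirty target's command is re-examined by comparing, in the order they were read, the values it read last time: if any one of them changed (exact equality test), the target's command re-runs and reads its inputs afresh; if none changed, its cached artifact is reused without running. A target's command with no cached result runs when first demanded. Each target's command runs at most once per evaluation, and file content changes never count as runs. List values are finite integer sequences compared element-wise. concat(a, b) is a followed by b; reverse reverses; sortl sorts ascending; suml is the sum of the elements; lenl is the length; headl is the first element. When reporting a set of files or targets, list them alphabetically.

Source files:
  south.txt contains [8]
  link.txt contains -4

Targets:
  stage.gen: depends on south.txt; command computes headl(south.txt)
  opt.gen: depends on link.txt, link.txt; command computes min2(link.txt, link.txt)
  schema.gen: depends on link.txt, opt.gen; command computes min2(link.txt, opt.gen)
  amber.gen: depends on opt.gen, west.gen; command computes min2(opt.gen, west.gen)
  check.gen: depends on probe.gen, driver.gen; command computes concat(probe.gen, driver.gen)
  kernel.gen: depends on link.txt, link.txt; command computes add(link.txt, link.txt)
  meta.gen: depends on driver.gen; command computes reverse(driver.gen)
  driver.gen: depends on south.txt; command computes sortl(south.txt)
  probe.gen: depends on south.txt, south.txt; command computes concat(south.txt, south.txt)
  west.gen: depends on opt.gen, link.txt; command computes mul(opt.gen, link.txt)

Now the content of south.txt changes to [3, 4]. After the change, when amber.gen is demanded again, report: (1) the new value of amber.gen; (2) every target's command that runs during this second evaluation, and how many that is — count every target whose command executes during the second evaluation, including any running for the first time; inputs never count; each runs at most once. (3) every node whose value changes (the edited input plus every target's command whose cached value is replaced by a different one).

New value of amber.gen: -4.
Target commands that run: none — 0 in total.
Values that change: south.txt.
Key observation: south.txt is never demanded by the output, so the edit triggers no recomputation at all.

First evaluation (everything demanded from the output):
  opt.gen = min2(-4, -4) = -4
  west.gen = mul(-4, -4) = 16
  amber.gen = min2(-4, 16) = -4

Propagation after the edit:
  south.txt feeds no computation that the output demands — nothing is marked dirty and nothing runs.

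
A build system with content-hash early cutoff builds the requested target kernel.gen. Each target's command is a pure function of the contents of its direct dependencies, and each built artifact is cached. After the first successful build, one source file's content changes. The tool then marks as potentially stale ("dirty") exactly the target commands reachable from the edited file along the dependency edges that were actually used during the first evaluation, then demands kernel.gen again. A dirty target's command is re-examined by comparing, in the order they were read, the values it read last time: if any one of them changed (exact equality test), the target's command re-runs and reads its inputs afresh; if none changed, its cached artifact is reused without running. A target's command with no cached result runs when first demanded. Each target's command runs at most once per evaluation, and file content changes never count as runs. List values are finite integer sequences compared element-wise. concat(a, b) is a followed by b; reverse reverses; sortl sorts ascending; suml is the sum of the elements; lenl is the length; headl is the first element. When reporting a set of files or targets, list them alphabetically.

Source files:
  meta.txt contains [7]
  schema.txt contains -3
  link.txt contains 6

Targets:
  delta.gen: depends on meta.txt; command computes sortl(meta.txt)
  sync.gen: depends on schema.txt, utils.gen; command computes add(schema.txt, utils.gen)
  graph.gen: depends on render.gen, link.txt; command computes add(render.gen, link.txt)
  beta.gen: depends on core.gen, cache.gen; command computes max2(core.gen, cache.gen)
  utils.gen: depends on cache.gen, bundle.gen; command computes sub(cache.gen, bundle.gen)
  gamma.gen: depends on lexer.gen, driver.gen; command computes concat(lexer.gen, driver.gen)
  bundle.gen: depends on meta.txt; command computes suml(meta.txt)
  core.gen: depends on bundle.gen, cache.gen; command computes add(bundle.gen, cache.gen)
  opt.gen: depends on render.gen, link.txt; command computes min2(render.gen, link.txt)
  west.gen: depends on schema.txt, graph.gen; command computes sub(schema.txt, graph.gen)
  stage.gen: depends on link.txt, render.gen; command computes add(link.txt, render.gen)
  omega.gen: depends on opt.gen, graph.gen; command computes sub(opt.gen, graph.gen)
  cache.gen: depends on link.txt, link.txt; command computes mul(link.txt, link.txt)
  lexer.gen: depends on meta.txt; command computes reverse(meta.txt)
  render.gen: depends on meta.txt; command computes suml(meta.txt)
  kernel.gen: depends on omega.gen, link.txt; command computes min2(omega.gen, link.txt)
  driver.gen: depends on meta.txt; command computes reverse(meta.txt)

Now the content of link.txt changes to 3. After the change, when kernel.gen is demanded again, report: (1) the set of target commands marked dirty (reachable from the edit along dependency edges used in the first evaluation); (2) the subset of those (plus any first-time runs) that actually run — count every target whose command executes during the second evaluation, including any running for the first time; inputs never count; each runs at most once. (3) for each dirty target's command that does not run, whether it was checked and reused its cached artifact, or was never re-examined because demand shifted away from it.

Marked dirty: graph.gen, kernel.gen, omega.gen, opt.gen.
Target commands that run: graph.gen, kernel.gen, omega.gen, opt.gen — 4 in total.
Every dirty target's command ran.

First evaluation (everything demanded from the output):
  render.gen = suml([7]) = 7
  graph.gen = add(7, 6) = 13
  opt.gen = min2(7, 6) = 6
  omega.gen = sub(6, 13) = -7
  kernel.gen = min2(-7, 6) = -7

Propagation after the edit:
  graph.gen: runs — link.txt 6->3; result 10.
  opt.gen: runs — link.txt 6->3; result 3.
  omega.gen: runs — opt.gen 6->3; graph.gen 13->10; result -7 (same value as before).
  kernel.gen: runs — link.txt 6->3; result -7 (same value as before).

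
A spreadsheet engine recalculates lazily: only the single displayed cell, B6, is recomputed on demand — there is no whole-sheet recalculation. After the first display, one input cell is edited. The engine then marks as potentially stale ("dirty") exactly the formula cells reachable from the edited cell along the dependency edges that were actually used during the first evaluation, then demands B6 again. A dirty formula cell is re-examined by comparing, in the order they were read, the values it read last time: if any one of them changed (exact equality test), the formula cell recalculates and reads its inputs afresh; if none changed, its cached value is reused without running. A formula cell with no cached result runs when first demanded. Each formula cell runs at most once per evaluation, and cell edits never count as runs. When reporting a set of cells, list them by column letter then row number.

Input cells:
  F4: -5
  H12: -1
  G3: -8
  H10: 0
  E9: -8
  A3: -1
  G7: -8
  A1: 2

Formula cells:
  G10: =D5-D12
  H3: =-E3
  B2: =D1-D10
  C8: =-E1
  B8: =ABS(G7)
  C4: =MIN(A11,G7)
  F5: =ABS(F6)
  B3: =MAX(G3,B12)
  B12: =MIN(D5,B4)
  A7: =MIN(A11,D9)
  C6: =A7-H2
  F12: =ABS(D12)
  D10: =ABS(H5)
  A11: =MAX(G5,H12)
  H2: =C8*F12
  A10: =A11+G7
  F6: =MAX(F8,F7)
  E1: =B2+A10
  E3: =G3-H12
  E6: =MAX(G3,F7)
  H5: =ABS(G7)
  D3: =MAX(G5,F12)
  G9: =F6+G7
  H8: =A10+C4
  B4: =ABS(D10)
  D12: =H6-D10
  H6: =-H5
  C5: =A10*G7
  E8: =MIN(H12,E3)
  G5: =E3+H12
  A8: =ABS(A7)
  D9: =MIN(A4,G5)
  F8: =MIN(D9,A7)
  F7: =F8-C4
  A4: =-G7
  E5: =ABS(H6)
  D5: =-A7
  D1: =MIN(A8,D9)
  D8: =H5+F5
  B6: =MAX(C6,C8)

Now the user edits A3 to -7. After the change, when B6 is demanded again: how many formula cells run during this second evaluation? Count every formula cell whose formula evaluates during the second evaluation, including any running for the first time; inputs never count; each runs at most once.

First evaluation (everything demanded from the output):
  A4 = -(-8) = 8
  E3 = -8 - -1 = -7
  G5 = -7 + -1 = -8
  A11 = MAX(-8, -1) = -1
  A10 = -1 + -8 = -9
  D9 = MIN(8, -8) = -8
  A7 = MIN(-1, -8) = -8
  A8 = ABS(-8) = 8
  D1 = MIN(8, -8) = -8
  H5 = ABS(-8) = 8
  D10 = ABS(8) = 8
  B2 = -8 - 8 = -16
  E1 = -16 + -9 = -25
  C8 = -(-25) = 25
  H6 = -(8) = -8
  D12 = -8 - 8 = -16
  F12 = ABS(-16) = 16
  H2 = 25 * 16 = 400
  C6 = -8 - 400 = -408
  B6 = MAX(-408, 25) = 25

Propagation after the edit:
  A3 feeds no computation that the output demands — nothing is marked dirty and nothing runs.

Key observation: A3 is never demanded by the output, so the edit triggers no recomputation at all.

Formula cells that run: none — 0 in total.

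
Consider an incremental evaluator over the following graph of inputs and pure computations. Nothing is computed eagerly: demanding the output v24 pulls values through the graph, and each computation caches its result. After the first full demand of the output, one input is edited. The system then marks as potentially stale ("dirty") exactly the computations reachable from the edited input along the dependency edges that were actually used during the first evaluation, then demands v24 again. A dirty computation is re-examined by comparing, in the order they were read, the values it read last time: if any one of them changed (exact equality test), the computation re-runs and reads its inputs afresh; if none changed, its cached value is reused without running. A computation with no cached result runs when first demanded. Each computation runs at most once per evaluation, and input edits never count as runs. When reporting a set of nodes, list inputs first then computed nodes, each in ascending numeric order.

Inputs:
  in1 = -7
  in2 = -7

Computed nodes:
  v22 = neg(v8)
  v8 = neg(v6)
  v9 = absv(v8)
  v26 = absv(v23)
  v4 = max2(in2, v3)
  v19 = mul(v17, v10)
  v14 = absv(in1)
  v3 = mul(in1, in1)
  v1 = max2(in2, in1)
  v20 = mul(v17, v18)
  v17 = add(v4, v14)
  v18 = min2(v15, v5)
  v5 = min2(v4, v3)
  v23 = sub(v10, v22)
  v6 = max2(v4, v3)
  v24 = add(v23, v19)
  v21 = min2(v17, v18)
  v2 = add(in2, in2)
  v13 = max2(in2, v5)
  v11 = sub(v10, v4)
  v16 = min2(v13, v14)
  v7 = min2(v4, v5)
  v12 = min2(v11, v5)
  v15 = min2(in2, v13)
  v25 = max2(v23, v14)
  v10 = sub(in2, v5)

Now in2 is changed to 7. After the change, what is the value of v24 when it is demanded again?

Initial pass — values computed on the first demand:
  v3 = mul(-7, -7) = 49
  v4 = max2(-7, 49) = 49
  v5 = min2(49, 49) = 49
  v6 = max2(49, 49) = 49
  v8 = neg(49) = -49
  v10 = sub(-7, 49) = -56
  v14 = absv(-7) = 7
  v17 = add(49, 7) = 56
  v19 = mul(56, -56) = -3136
  v22 = neg(-49) = 49
  v23 = sub(-56, 49) = -105
  v24 = add(-105, -3136) = -3241

Second demand — change propagation:
  v4: re-runs because in2 -7->7; new result 49 (unchanged).
  v5: re-examined; everything it read last time is the same (v4 unchanged, v3 unchanged) — cache 49 kept, no run.
  v6: re-examined; everything it read last time is the same (v4 unchanged, v3 unchanged) — cache 49 kept, no run.
  v8: re-examined; everything it read last time is the same (v6 unchanged) — cache -49 kept, no run.
  v10: re-runs because in2 -7->7; new result -42.
  v17: re-examined; everything it read last time is the same (v4 unchanged, v14 unchanged) — cache 56 kept, no run.
  v19: re-runs because v10 -56->-42; new result -2352.
  v22: re-examined; everything it read last time is the same (v8 unchanged) — cache 49 kept, no run.
  v23: re-runs because v10 -56->-42; new result -91.
  v24: re-runs because v23 -105->-91; v19 -3136->-2352; new result -2443.

The important point: at v5 every value read last time is unchanged, so the dirty flag clears without a run.

v24 now evaluates to -2443.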